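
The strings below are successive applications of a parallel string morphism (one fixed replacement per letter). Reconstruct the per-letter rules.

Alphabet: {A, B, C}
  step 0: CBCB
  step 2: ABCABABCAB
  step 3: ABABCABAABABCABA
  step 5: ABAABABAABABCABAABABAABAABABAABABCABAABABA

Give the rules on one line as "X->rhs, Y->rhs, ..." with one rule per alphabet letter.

A->AB, B->A, C->BC

  step 2 ⇒ step 3: ABCABABCAB ⇒ AB·A·BC·AB·A·AB·A·BC·AB·A
    A ↦ AB
    B ↦ A
    C ↦ BC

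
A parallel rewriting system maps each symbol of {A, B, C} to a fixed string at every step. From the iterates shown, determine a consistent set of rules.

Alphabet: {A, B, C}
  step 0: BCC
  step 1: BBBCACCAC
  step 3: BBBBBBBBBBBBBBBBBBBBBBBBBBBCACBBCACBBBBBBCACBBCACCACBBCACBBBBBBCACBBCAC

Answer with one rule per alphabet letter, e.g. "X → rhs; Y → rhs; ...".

A->BB, B->BBB, C->CAC

  step 0 ⇒ step 1: BCC ⇒ BBB·CAC·CAC
    B ↦ BBB
    C ↦ CAC
    A ↦ BB  (constrained at step 1)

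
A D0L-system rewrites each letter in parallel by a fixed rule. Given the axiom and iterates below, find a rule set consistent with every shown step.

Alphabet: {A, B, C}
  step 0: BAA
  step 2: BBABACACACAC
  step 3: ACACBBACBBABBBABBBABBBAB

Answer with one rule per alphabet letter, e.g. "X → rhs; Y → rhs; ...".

  step 2 ⇒ step 3: BBABACACACAC ⇒ AC·AC·BB·AC·BB·AB·BB·AB·BB·AB·BB·AB
    A ↦ BB
    B ↦ AC
    C ↦ AB

A->BB, B->AC, C->AB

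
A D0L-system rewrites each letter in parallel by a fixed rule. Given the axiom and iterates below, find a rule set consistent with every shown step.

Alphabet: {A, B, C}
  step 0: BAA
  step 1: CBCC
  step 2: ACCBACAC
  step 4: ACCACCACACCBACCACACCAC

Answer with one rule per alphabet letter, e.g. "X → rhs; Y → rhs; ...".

A->C, B->CB, C->AC

  step 1 ⇒ step 2: CBCC ⇒ AC·CB·AC·AC
    B ↦ CB
    C ↦ AC
  step 0 ⇒ step 1: BAA ⇒ CB·C·C
    A ↦ C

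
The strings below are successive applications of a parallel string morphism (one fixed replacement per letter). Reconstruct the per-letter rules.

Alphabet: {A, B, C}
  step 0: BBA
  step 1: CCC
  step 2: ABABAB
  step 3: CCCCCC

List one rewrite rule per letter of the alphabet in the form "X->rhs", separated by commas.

A->C, B->C, C->AB

  step 2 ⇒ step 3: ABABAB ⇒ C·C·C·C·C·C
    A ↦ C
    B ↦ C
  step 1 ⇒ step 2: CCC ⇒ AB·AB·AB
    C ↦ AB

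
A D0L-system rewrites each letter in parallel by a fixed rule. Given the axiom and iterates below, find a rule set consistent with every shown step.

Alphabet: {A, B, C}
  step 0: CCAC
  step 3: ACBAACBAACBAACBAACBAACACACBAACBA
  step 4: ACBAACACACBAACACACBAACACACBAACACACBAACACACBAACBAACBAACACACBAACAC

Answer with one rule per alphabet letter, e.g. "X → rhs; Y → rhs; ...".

  step 3 ⇒ step 4: ACBAACBAACBAACBAACBAACACACBAACBA ⇒ AC·BA·AC·AC·AC·BA·AC·AC·AC·BA·AC·AC·AC·BA·AC·AC·AC·BA·AC·AC·AC·BA·AC·BA·AC·BA·AC·AC·AC·BA·AC·AC
    A ↦ AC
    B ↦ AC
    C ↦ BA

A->AC, B->AC, C->BA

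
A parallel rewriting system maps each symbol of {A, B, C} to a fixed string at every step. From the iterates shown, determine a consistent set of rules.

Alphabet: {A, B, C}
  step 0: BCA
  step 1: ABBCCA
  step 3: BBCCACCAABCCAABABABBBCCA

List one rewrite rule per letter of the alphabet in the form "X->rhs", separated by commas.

A->CCA, B->AB, C->B

  step 0 ⇒ step 1: BCA ⇒ AB·B·CCA
    A ↦ CCA
    B ↦ AB
    C ↦ B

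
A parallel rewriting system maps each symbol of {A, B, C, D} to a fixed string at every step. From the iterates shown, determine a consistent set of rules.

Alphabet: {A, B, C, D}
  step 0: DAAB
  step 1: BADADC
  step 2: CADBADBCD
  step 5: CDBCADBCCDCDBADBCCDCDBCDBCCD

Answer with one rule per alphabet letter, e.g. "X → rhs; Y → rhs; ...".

A->AD, B->C, C->CD, D->B

  step 1 ⇒ step 2: BADADC ⇒ C·AD·B·AD·B·CD
    A ↦ AD
    B ↦ C
    C ↦ CD
    D ↦ B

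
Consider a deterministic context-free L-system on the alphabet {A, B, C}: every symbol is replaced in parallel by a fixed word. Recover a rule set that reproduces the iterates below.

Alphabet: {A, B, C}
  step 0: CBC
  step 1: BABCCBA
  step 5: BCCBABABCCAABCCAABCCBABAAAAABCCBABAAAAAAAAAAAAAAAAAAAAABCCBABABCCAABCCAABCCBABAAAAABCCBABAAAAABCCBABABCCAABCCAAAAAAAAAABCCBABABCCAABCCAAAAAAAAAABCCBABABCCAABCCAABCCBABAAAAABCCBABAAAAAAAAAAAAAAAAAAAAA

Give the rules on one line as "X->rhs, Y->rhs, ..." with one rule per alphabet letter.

  step 0 ⇒ step 1: CBC ⇒ BA·BCC·BA
    B ↦ BCC
    C ↦ BA
    A ↦ AA  (constrained at step 1)

A->AA, B->BCC, C->BA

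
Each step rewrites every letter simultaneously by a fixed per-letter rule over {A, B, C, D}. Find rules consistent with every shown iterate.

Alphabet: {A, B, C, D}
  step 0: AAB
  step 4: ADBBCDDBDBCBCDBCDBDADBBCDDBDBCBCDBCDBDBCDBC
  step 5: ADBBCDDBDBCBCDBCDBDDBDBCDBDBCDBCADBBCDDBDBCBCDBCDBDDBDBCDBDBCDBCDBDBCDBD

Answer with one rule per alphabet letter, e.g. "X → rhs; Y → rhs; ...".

A->ADB, B->D, C->BD, D->BC

  step 4 ⇒ step 5: ADBBCDDBDBCBCDBCDBDADBBCDDBDBCBCDBCDBDBCDBC ⇒ ADB·BC·D·D·BD·BC·BC·D·BC·D·BD·D·BD·BC·D·BD·BC·D·BC·ADB·BC·D·D·BD·BC·BC·D·BC·D·BD·D·BD·BC·D·BD·BC·D·BC·D·BD·BC·D·BD
    A ↦ ADB
    B ↦ D
    C ↦ BD
    D ↦ BC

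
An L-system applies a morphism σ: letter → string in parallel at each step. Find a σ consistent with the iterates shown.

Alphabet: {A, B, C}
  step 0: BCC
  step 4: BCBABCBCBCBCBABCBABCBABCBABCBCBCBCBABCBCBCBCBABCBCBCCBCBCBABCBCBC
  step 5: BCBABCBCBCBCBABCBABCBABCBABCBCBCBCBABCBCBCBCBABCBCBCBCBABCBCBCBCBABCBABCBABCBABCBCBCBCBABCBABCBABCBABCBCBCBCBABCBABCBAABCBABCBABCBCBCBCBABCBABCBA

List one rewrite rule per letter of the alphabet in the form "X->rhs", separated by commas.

  step 4 ⇒ step 5: BCBABCBCBCBCBABCBABCBABCBABCBCBCBCBABCBCBCBCBABCBCBCCBCBCBABCBCBC ⇒ BCB·A·BCB·CBC·BCB·A·BCB·A·BCB·A·BCB·A·BCB·CBC·BCB·A·BCB·CBC·BCB·A·BCB·CBC·BCB·A·BCB·CBC·BCB·A·BCB·A·BCB·A·BCB·A·BCB·CBC·BCB·A·BCB·A·BCB·A·BCB·A·BCB·CBC·BCB·A·BCB·A·BCB·A·A·BCB·A·BCB·A·BCB·CBC·BCB·A·BCB·A·BCB·A
    A ↦ CBC
    B ↦ BCB
    C ↦ A

A->CBC, B->BCB, C->A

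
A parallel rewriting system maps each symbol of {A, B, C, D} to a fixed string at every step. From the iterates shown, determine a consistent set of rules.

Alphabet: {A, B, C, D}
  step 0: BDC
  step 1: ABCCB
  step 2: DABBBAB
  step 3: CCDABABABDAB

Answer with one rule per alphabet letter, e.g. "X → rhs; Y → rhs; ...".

  step 2 ⇒ step 3: DABBBAB ⇒ CC·D·AB·AB·AB·D·AB
    A ↦ D
    B ↦ AB
    D ↦ CC
  step 0 ⇒ step 1: BDC ⇒ AB·CC·B
    C ↦ B

A->D, B->AB, C->B, D->CC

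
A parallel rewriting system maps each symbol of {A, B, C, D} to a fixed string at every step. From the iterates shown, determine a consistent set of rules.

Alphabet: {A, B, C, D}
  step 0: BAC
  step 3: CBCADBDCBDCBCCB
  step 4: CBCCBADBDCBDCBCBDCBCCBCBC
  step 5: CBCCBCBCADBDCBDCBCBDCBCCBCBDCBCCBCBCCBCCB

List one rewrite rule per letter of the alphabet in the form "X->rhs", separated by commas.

  step 4 ⇒ step 5: CBCCBADBDCBDCBCBDCBCCBCBC ⇒ CB·C·CB·CB·C·AD·BD·C·BD·CB·C·BD·CB·C·CB·C·BD·CB·C·CB·CB·C·CB·C·CB
    A ↦ AD
    B ↦ C
    C ↦ CB
    D ↦ BD

A->AD, B->C, C->CB, D->BD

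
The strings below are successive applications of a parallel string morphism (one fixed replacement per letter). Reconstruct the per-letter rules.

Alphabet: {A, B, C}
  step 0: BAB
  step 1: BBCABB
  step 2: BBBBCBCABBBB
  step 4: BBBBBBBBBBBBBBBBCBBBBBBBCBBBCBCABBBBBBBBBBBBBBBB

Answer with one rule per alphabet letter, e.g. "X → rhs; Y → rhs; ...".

  step 1 ⇒ step 2: BBCABB ⇒ BB·BB·CB·CA·BB·BB
    A ↦ CA
    B ↦ BB
    C ↦ CB

A->CA, B->BB, C->CB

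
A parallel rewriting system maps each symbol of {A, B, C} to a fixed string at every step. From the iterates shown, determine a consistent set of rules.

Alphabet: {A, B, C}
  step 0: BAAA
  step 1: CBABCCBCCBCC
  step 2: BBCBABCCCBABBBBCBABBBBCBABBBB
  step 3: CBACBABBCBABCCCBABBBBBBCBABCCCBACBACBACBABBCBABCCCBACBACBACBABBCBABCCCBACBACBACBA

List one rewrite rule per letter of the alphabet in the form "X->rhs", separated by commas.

A->BCC, B->CBA, C->BB

  step 2 ⇒ step 3: BBCBABCCCBABBBBCBABBBBCBABBBB ⇒ CBA·CBA·BB·CBA·BCC·CBA·BB·BB·BB·CBA·BCC·CBA·CBA·CBA·CBA·BB·CBA·BCC·CBA·CBA·CBA·CBA·BB·CBA·BCC·CBA·CBA·CBA·CBA
    A ↦ BCC
    B ↦ CBA
    C ↦ BB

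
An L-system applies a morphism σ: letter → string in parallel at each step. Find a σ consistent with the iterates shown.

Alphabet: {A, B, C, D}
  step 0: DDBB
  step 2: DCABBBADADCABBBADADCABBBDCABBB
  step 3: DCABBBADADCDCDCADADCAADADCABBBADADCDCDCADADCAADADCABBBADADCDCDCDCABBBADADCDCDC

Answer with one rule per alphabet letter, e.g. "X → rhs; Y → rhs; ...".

  step 2 ⇒ step 3: DCABBBADADCABBBADADCABBBDCABBB ⇒ DCA·BBB·ADA·DC·DC·DC·ADA·DCA·ADA·DCA·BBB·ADA·DC·DC·DC·ADA·DCA·ADA·DCA·BBB·ADA·DC·DC·DC·DCA·BBB·ADA·DC·DC·DC
    A ↦ ADA
    B ↦ DC
    C ↦ BBB
    D ↦ DCA

A->ADA, B->DC, C->BBB, D->DCA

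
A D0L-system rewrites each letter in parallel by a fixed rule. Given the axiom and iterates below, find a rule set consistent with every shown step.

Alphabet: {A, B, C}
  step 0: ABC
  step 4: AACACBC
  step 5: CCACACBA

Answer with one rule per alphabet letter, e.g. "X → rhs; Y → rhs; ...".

A->C, B->CB, C->A

  step 4 ⇒ step 5: AACACBC ⇒ C·C·A·C·A·CB·A
    A ↦ C
    B ↦ CB
    C ↦ A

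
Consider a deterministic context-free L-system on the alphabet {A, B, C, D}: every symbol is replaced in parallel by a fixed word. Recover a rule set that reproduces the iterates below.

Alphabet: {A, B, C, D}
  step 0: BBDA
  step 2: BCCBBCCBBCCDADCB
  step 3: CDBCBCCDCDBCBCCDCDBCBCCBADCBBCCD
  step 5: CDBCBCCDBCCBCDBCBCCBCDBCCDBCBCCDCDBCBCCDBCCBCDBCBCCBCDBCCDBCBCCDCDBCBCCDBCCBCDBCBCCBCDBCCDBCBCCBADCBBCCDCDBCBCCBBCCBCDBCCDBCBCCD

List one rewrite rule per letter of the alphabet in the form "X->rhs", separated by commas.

  step 2 ⇒ step 3: BCCBBCCBBCCDADCB ⇒ CD·BC·BC·CD·CD·BC·BC·CD·CD·BC·BC·CB·AD·CB·BC·CD
    A ↦ AD
    B ↦ CD
    C ↦ BC
    D ↦ CB

A->AD, B->CD, C->BC, D->CB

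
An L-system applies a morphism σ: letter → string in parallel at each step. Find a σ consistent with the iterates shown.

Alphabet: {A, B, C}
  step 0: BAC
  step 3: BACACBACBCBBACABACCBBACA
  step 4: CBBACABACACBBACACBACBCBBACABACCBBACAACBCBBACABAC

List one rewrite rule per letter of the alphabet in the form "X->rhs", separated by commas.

A->BAC, B->CB, C->A

  step 3 ⇒ step 4: BACACBACBCBBACABACCBBACA ⇒ CB·BAC·A·BAC·A·CB·BAC·A·CB·A·CB·CB·BAC·A·BAC·CB·BAC·A·A·CB·CB·BAC·A·BAC
    A ↦ BAC
    B ↦ CB
    C ↦ A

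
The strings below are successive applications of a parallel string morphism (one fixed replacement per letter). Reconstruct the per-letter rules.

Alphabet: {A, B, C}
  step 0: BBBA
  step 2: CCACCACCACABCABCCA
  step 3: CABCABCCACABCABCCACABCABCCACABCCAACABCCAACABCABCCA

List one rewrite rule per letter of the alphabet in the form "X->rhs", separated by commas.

  step 2 ⇒ step 3: CCACCACCACABCABCCA ⇒ CAB·CAB·CCA·CAB·CAB·CCA·CAB·CAB·CCA·CAB·CCA·A·CAB·CCA·A·CAB·CAB·CCA
    A ↦ CCA
    B ↦ A
    C ↦ CAB

A->CCA, B->A, C->CAB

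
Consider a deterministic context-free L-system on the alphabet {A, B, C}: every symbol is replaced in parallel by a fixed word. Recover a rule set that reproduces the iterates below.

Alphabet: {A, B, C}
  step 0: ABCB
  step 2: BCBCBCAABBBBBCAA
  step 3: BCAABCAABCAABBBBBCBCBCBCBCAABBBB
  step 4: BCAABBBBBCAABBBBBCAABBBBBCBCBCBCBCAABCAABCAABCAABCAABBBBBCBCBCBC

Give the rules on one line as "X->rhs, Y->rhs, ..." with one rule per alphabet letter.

A->BB, B->BC, C->AA

  step 3 ⇒ step 4: BCAABCAABCAABBBBBCBCBCBCBCAABBBB ⇒ BC·AA·BB·BB·BC·AA·BB·BB·BC·AA·BB·BB·BC·BC·BC·BC·BC·AA·BC·AA·BC·AA·BC·AA·BC·AA·BB·BB·BC·BC·BC·BC
    A ↦ BB
    B ↦ BC
    C ↦ AA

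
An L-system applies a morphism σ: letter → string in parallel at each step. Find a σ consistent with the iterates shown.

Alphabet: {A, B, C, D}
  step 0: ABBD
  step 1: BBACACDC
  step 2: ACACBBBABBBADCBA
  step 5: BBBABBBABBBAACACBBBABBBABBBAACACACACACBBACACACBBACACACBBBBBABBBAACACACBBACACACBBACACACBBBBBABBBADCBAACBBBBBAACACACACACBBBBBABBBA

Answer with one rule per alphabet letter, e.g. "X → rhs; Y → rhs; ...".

  step 1 ⇒ step 2: BBACACDC ⇒ AC·AC·BB·BA·BB·BA·DC·BA
    A ↦ BB
    B ↦ AC
    C ↦ BA
    D ↦ DC

A->BB, B->AC, C->BA, D->DC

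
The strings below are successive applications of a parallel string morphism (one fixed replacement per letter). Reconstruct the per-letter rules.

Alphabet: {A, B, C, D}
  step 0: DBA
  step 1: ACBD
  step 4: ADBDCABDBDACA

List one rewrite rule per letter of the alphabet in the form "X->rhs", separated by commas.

  step 0 ⇒ step 1: DBA ⇒ A·C·BD
    A ↦ BD
    B ↦ C
    D ↦ A
    C ↦ AD  (constrained at step 1)

A->BD, B->C, C->AD, D->A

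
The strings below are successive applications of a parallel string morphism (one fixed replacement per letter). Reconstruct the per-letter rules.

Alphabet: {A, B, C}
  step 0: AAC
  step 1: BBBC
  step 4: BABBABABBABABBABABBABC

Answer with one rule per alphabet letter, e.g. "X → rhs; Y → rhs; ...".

  step 0 ⇒ step 1: AAC ⇒ B·B·BC
    A ↦ B
    C ↦ BC
    B ↦ BA  (constrained at step 1)

A->B, B->BA, C->BC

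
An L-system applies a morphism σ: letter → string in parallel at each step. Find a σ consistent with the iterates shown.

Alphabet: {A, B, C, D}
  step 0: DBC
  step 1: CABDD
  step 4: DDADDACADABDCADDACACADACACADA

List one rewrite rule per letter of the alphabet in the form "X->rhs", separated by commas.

A->DA, B->BD, C->D, D->CA

  step 0 ⇒ step 1: DBC ⇒ CA·BD·D
    B ↦ BD
    C ↦ D
    D ↦ CA
    A ↦ DA  (constrained at step 1)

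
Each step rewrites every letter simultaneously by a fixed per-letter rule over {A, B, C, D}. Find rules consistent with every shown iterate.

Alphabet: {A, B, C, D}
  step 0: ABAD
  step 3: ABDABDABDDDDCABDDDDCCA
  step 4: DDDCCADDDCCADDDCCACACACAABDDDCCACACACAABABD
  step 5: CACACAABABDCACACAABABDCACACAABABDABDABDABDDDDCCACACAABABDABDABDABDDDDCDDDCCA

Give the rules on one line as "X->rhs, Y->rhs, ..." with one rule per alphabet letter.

A->D, B->DDC, C->AB, D->CA

  step 4 ⇒ step 5: DDDCCADDDCCADDDCCACACACAABDDDCCACACACAABABD ⇒ CA·CA·CA·AB·AB·D·CA·CA·CA·AB·AB·D·CA·CA·CA·AB·AB·D·AB·D·AB·D·AB·D·D·DDC·CA·CA·CA·AB·AB·D·AB·D·AB·D·AB·D·D·DDC·D·DDC·CA
    A ↦ D
    B ↦ DDC
    C ↦ AB
    D ↦ CA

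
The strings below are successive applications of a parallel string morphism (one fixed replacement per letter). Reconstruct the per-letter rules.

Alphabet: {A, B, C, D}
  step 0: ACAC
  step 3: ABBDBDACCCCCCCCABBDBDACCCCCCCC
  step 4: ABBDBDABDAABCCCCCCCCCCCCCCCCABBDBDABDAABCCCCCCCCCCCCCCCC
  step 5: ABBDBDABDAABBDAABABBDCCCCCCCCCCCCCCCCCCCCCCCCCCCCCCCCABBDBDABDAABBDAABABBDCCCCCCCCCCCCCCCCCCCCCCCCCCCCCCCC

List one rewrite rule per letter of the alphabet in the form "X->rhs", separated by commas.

  step 4 ⇒ step 5: ABBDBDABDAABCCCCCCCCCCCCCCCCABBDBDABDAABCCCCCCCCCCCCCCCC ⇒ AB·BD·BD·A·BD·A·AB·BD·A·AB·AB·BD·CC·CC·CC·CC·CC·CC·CC·CC·CC·CC·CC·CC·CC·CC·CC·CC·AB·BD·BD·A·BD·A·AB·BD·A·AB·AB·BD·CC·CC·CC·CC·CC·CC·CC·CC·CC·CC·CC·CC·CC·CC·CC·CC
    A ↦ AB
    B ↦ BD
    C ↦ CC
    D ↦ A

A->AB, B->BD, C->CC, D->A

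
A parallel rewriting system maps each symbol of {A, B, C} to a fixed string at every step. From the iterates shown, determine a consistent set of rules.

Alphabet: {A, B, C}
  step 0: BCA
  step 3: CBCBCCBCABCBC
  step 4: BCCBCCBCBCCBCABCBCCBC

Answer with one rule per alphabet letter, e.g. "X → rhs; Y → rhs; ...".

A->AB, B->C, C->BC

  step 3 ⇒ step 4: CBCBCCBCABCBC ⇒ BC·C·BC·C·BC·BC·C·BC·AB·C·BC·C·BC
    A ↦ AB
    B ↦ C
    C ↦ BC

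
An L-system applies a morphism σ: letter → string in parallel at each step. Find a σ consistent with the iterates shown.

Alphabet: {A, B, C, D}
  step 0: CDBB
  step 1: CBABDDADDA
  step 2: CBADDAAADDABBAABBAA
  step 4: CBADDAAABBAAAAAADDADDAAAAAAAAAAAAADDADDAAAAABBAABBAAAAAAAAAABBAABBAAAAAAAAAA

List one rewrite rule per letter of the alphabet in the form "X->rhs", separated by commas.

A->AA, B->DDA, C->CBA, D->B

  step 1 ⇒ step 2: CBABDDADDA ⇒ CBA·DDA·AA·DDA·B·B·AA·B·B·AA
    A ↦ AA
    B ↦ DDA
    C ↦ CBA
    D ↦ B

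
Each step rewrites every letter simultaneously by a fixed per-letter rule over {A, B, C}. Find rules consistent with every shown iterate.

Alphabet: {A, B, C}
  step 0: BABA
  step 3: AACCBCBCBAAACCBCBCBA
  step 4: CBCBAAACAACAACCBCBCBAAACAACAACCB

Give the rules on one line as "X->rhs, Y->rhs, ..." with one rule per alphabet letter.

A->CB, B->AC, C->A

  step 3 ⇒ step 4: AACCBCBCBAAACCBCBCBA ⇒ CB·CB·A·A·AC·A·AC·A·AC·CB·CB·CB·A·A·AC·A·AC·A·AC·CB
    A ↦ CB
    B ↦ AC
    C ↦ A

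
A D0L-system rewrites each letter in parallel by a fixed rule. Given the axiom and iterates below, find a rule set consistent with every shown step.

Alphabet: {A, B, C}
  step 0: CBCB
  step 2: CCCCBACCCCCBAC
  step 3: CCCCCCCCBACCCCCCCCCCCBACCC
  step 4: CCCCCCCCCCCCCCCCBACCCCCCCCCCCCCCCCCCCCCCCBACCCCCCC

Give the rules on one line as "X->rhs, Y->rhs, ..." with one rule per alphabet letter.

A->C, B->BA, C->CC

  step 3 ⇒ step 4: CCCCCCCCBACCCCCCCCCCCBACCC ⇒ CC·CC·CC·CC·CC·CC·CC·CC·BA·C·CC·CC·CC·CC·CC·CC·CC·CC·CC·CC·CC·BA·C·CC·CC·CC
    A ↦ C
    B ↦ BA
    C ↦ CC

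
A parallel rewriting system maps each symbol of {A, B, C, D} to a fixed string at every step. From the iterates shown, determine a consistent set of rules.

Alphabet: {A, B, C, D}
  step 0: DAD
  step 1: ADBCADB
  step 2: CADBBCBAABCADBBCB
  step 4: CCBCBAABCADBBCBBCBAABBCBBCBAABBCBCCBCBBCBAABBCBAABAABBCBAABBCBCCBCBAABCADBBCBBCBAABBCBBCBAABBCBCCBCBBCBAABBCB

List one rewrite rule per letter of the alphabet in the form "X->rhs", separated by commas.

A->C, B->BCB, C->AAB, D->ADB

  step 1 ⇒ step 2: ADBCADB ⇒ C·ADB·BCB·AAB·C·ADB·BCB
    A ↦ C
    B ↦ BCB
    C ↦ AAB
    D ↦ ADB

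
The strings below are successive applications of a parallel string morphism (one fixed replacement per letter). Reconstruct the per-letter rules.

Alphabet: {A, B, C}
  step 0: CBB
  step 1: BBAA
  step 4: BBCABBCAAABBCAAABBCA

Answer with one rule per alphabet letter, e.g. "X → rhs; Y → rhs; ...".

A->CA, B->A, C->BB

  step 0 ⇒ step 1: CBB ⇒ BB·A·A
    B ↦ A
    C ↦ BB
    A ↦ CA  (constrained at step 1)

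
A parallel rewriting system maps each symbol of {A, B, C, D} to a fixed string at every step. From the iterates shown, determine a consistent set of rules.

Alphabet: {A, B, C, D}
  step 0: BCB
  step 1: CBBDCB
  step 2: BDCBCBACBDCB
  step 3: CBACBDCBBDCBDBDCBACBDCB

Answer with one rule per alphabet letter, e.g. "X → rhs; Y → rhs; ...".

  step 2 ⇒ step 3: BDCBCBACBDCB ⇒ CB·AC·BD·CB·BD·CB·D·BD·CB·AC·BD·CB
    A ↦ D
    B ↦ CB
    C ↦ BD
    D ↦ AC

A->D, B->CB, C->BD, D->AC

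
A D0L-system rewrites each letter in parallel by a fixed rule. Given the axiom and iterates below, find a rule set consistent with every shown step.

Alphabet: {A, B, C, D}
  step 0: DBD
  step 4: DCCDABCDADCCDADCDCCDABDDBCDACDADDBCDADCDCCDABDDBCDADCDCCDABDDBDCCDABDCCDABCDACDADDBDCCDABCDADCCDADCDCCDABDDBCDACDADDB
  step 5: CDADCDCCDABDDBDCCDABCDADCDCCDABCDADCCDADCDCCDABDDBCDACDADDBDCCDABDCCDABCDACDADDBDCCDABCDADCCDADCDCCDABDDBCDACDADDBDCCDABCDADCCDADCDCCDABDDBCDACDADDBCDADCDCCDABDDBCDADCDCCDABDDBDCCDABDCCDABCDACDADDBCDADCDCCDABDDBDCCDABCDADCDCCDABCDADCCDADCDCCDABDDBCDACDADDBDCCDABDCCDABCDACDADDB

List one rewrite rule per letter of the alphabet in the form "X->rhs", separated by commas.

A->B, B->DDB, C->DC, D->CDA

  step 4 ⇒ step 5: DCCDABCDADCCDADCDCCDABDDBCDACDADDBCDADCDCCDABDDBCDADCDCCDABDDBDCCDABDCCDABCDACDADDBDCCDABCDADCCDADCDCCDABDDBCDACDADDB ⇒ CDA·DC·DC·CDA·B·DDB·DC·CDA·B·CDA·DC·DC·CDA·B·CDA·DC·CDA·DC·DC·CDA·B·DDB·CDA·CDA·DDB·DC·CDA·B·DC·CDA·B·CDA·CDA·DDB·DC·CDA·B·CDA·DC·CDA·DC·DC·CDA·B·DDB·CDA·CDA·DDB·DC·CDA·B·CDA·DC·CDA·DC·DC·CDA·B·DDB·CDA·CDA·DDB·CDA·DC·DC·CDA·B·DDB·CDA·DC·DC·CDA·B·DDB·DC·CDA·B·DC·CDA·B·CDA·CDA·DDB·CDA·DC·DC·CDA·B·DDB·DC·CDA·B·CDA·DC·DC·CDA·B·CDA·DC·CDA·DC·DC·CDA·B·DDB·CDA·CDA·DDB·DC·CDA·B·DC·CDA·B·CDA·CDA·DDB
    A ↦ B
    B ↦ DDB
    C ↦ DC
    D ↦ CDA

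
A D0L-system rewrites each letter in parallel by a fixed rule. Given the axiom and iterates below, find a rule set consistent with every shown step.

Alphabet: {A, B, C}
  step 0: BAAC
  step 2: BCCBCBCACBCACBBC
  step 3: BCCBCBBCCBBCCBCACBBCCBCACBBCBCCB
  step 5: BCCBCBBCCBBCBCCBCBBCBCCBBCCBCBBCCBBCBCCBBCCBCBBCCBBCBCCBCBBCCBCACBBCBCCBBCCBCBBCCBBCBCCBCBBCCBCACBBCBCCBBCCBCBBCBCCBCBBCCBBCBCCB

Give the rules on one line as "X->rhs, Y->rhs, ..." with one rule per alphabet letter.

A->CA, B->BC, C->CB

  step 2 ⇒ step 3: BCCBCBCACBCACBBC ⇒ BC·CB·CB·BC·CB·BC·CB·CA·CB·BC·CB·CA·CB·BC·BC·CB
    A ↦ CA
    B ↦ BC
    C ↦ CB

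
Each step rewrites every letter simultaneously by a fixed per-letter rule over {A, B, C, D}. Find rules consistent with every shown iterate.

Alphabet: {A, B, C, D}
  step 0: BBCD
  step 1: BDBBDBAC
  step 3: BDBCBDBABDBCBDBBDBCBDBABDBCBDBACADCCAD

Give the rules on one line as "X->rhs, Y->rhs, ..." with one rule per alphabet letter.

  step 0 ⇒ step 1: BBCD ⇒ BDB·BDB·A·C
    B ↦ BDB
    C ↦ A
    D ↦ C
    A ↦ CAD  (constrained at step 1)

A->CAD, B->BDB, C->A, D->C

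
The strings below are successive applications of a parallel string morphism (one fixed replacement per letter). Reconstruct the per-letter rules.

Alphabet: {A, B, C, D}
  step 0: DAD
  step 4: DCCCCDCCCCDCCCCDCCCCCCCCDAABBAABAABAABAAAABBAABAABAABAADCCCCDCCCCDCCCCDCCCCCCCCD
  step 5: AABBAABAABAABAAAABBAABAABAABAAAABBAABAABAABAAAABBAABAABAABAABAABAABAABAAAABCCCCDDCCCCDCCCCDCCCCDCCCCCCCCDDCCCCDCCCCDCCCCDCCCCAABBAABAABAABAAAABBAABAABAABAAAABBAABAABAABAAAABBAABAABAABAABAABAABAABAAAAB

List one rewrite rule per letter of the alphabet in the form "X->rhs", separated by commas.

A->CC, B->D, C->BAA, D->AAB

  step 4 ⇒ step 5: DCCCCDCCCCDCCCCDCCCCCCCCDAABBAABAABAABAAAABBAABAABAABAADCCCCDCCCCDCCCCDCCCCCCCCD ⇒ AAB·BAA·BAA·BAA·BAA·AAB·BAA·BAA·BAA·BAA·AAB·BAA·BAA·BAA·BAA·AAB·BAA·BAA·BAA·BAA·BAA·BAA·BAA·BAA·AAB·CC·CC·D·D·CC·CC·D·CC·CC·D·CC·CC·D·CC·CC·CC·CC·D·D·CC·CC·D·CC·CC·D·CC·CC·D·CC·CC·AAB·BAA·BAA·BAA·BAA·AAB·BAA·BAA·BAA·BAA·AAB·BAA·BAA·BAA·BAA·AAB·BAA·BAA·BAA·BAA·BAA·BAA·BAA·BAA·AAB
    A ↦ CC
    B ↦ D
    C ↦ BAA
    D ↦ AAB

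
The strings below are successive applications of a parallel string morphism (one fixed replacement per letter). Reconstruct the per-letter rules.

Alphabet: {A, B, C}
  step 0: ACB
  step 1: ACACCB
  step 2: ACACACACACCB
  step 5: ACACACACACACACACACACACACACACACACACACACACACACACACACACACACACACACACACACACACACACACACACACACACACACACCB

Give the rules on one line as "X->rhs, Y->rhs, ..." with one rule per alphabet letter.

  step 1 ⇒ step 2: ACACCB ⇒ AC·AC·AC·AC·AC·CB
    A ↦ AC
    B ↦ CB
    C ↦ AC

A->AC, B->CB, C->AC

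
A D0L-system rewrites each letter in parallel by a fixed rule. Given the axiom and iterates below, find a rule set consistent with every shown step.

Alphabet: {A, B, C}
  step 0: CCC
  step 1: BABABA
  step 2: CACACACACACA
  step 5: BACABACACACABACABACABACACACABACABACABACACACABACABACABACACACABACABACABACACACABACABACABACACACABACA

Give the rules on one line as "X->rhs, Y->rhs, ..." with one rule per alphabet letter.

  step 1 ⇒ step 2: BABABA ⇒ CA·CA·CA·CA·CA·CA
    A ↦ CA
    B ↦ CA
  step 0 ⇒ step 1: CCC ⇒ BA·BA·BA
    C ↦ BA

A->CA, B->CA, C->BA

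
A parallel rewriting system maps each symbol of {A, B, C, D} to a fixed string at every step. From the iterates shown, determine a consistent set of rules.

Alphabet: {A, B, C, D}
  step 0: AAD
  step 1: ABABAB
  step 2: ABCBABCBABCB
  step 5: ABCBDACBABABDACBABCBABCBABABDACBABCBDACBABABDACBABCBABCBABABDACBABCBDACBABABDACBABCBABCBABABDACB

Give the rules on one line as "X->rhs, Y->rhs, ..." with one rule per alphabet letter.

  step 1 ⇒ step 2: ABABAB ⇒ AB·CB·AB·CB·AB·CB
    A ↦ AB
    B ↦ CB
    C ↦ DA  (constrained at step 2)
  step 0 ⇒ step 1: AAD ⇒ AB·AB·AB
    D ↦ AB

A->AB, B->CB, C->DA, D->AB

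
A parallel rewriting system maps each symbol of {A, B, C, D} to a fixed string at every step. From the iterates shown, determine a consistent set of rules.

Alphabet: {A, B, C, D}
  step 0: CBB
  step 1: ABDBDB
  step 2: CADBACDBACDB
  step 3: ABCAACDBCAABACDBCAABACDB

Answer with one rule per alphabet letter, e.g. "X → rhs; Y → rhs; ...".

A->CA, B->DB, C->AB, D->AC

  step 2 ⇒ step 3: CADBACDBACDB ⇒ AB·CA·AC·DB·CA·AB·AC·DB·CA·AB·AC·DB
    A ↦ CA
    B ↦ DB
    C ↦ AB
    D ↦ AC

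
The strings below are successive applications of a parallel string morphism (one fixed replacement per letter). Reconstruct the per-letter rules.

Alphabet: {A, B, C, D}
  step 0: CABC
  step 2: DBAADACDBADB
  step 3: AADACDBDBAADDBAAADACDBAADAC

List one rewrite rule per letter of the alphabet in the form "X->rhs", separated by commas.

  step 2 ⇒ step 3: DBAADACDBADB ⇒ AAD·AC·DB·DB·AAD·DB·A·AAD·AC·DB·AAD·AC
    A ↦ DB
    B ↦ AC
    C ↦ A
    D ↦ AAD

A->DB, B->AC, C->A, D->AAD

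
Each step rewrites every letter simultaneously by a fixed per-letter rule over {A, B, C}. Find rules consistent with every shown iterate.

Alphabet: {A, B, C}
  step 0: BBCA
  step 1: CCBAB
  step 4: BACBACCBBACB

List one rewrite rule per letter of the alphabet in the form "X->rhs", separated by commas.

A->B, B->C, C->BA

  step 0 ⇒ step 1: BBCA ⇒ C·C·BA·B
    A ↦ B
    B ↦ C
    C ↦ BA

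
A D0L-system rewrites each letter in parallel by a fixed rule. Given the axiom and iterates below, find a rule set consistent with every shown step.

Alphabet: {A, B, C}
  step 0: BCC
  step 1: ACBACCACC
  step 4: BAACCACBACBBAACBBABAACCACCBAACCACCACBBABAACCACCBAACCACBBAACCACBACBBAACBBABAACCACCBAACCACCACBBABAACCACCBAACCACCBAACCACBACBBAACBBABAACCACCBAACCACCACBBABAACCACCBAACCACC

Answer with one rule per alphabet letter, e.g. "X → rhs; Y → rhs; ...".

A->BA, B->ACB, C->ACC

  step 0 ⇒ step 1: BCC ⇒ ACB·ACC·ACC
    B ↦ ACB
    C ↦ ACC
    A ↦ BA  (constrained at step 1)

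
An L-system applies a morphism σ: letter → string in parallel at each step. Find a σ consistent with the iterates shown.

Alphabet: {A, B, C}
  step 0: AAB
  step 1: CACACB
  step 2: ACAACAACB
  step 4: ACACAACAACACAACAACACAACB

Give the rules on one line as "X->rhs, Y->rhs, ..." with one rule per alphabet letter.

  step 1 ⇒ step 2: CACACB ⇒ A·CA·A·CA·A·CB
    A ↦ CA
    B ↦ CB
    C ↦ A

A->CA, B->CB, C->A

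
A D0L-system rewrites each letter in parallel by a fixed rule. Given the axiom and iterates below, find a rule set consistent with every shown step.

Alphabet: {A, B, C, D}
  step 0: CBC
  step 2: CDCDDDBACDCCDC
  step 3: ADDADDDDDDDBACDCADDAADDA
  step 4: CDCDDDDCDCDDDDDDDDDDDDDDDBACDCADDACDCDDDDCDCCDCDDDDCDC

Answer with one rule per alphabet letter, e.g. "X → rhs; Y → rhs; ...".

A->CDC, B->DBA, C->A, D->DD

  step 3 ⇒ step 4: ADDADDDDDDDBACDCADDAADDA ⇒ CDC·DD·DD·CDC·DD·DD·DD·DD·DD·DD·DD·DBA·CDC·A·DD·A·CDC·DD·DD·CDC·CDC·DD·DD·CDC
    A ↦ CDC
    B ↦ DBA
    C ↦ A
    D ↦ DD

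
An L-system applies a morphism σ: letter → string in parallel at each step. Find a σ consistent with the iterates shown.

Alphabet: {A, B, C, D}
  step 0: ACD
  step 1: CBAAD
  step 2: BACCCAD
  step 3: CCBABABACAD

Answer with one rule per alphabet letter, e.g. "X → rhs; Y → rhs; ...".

  step 2 ⇒ step 3: BACCCAD ⇒ C·C·BA·BA·BA·C·AD
    A ↦ C
    B ↦ C
    C ↦ BA
    D ↦ AD

A->C, B->C, C->BA, D->AD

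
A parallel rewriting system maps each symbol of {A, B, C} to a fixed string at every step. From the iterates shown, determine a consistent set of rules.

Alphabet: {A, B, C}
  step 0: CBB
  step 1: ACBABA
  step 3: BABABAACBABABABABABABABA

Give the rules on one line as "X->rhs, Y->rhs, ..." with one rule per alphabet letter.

  step 0 ⇒ step 1: CBB ⇒ AC·BA·BA
    B ↦ BA
    C ↦ AC
    A ↦ BA  (constrained at step 1)

A->BA, B->BA, C->AC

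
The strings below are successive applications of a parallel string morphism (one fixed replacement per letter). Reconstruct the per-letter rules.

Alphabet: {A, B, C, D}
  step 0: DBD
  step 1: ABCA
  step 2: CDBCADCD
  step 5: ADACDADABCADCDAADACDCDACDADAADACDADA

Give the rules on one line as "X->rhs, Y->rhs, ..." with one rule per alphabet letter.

A->CD, B->BC, C->AD, D->A

  step 1 ⇒ step 2: ABCA ⇒ CD·BC·AD·CD
    A ↦ CD
    B ↦ BC
    C ↦ AD
  step 0 ⇒ step 1: DBD ⇒ A·BC·A
    D ↦ A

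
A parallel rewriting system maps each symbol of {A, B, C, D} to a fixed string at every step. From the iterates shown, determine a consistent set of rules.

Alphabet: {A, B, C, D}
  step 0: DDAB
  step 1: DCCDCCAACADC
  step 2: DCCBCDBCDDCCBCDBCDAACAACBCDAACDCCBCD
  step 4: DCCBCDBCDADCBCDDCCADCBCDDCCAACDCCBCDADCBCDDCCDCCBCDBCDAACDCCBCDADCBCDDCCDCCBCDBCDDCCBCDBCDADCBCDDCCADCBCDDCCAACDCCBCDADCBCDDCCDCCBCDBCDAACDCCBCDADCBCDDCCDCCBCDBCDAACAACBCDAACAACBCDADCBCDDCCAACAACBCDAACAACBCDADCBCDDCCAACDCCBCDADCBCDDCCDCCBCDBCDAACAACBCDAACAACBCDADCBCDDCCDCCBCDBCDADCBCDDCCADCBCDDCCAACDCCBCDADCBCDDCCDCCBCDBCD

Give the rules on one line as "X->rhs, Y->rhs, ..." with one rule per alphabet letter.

A->AAC, B->ADC, C->BCD, D->DCC

  step 1 ⇒ step 2: DCCDCCAACADC ⇒ DCC·BCD·BCD·DCC·BCD·BCD·AAC·AAC·BCD·AAC·DCC·BCD
    A ↦ AAC
    C ↦ BCD
    D ↦ DCC
  step 0 ⇒ step 1: DDAB ⇒ DCC·DCC·AAC·ADC
    B ↦ ADC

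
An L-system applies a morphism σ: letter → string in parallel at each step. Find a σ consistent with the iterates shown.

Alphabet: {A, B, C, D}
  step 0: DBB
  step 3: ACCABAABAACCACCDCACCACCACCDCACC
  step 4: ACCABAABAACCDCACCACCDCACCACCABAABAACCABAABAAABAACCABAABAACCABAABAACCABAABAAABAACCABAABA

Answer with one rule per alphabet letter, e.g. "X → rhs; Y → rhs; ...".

A->ACC, B->DC, C->ABA, D->A

  step 3 ⇒ step 4: ACCABAABAACCACCDCACCACCACCDCACC ⇒ ACC·ABA·ABA·ACC·DC·ACC·ACC·DC·ACC·ACC·ABA·ABA·ACC·ABA·ABA·A·ABA·ACC·ABA·ABA·ACC·ABA·ABA·ACC·ABA·ABA·A·ABA·ACC·ABA·ABA
    A ↦ ACC
    B ↦ DC
    C ↦ ABA
    D ↦ A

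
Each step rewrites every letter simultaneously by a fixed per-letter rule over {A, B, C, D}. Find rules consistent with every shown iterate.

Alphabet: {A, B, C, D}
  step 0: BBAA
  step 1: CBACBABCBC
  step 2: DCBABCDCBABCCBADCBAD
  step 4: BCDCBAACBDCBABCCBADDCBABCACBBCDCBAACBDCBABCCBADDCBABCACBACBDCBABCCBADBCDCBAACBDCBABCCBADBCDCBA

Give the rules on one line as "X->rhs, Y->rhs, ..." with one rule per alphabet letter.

A->BC, B->CBA, C->D, D->ACB

  step 1 ⇒ step 2: CBACBABCBC ⇒ D·CBA·BC·D·CBA·BC·CBA·D·CBA·D
    A ↦ BC
    B ↦ CBA
    C ↦ D
    D ↦ ACB  (constrained at step 2)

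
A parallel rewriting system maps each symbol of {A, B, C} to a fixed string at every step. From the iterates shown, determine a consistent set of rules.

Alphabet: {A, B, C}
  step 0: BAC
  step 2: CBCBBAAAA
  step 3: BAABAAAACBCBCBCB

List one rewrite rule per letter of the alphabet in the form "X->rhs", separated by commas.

A->CB, B->AA, C->B

  step 2 ⇒ step 3: CBCBBAAAA ⇒ B·AA·B·AA·AA·CB·CB·CB·CB
    A ↦ CB
    B ↦ AA
    C ↦ B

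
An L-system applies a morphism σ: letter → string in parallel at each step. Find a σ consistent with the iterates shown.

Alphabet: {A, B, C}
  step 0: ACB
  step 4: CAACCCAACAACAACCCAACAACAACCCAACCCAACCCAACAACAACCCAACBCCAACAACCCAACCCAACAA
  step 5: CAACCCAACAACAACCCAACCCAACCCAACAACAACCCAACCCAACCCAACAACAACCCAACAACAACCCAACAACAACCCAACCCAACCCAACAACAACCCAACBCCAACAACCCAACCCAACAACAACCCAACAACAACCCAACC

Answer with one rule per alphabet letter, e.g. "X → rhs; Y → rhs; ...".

  step 4 ⇒ step 5: CAACCCAACAACAACCCAACAACAACCCAACCCAACCCAACAACAACCCAACBCCAACAACCCAACCCAACAA ⇒ CAA·C·C·CAA·CAA·CAA·C·C·CAA·C·C·CAA·C·C·CAA·CAA·CAA·C·C·CAA·C·C·CAA·C·C·CAA·CAA·CAA·C·C·CAA·CAA·CAA·C·C·CAA·CAA·CAA·C·C·CAA·C·C·CAA·C·C·CAA·CAA·CAA·C·C·CAA·CBC·CAA·CAA·C·C·CAA·C·C·CAA·CAA·CAA·C·C·CAA·CAA·CAA·C·C·CAA·C·C
    A ↦ C
    B ↦ CBC
    C ↦ CAA

A->C, B->CBC, C->CAA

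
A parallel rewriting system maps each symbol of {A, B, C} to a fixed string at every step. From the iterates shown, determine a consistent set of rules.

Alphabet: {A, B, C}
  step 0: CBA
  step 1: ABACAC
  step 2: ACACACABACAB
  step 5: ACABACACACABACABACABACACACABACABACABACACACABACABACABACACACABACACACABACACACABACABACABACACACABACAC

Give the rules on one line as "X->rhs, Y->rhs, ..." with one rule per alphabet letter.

  step 1 ⇒ step 2: ABACAC ⇒ AC·AC·AC·AB·AC·AB
    A ↦ AC
    B ↦ AC
    C ↦ AB

A->AC, B->AC, C->AB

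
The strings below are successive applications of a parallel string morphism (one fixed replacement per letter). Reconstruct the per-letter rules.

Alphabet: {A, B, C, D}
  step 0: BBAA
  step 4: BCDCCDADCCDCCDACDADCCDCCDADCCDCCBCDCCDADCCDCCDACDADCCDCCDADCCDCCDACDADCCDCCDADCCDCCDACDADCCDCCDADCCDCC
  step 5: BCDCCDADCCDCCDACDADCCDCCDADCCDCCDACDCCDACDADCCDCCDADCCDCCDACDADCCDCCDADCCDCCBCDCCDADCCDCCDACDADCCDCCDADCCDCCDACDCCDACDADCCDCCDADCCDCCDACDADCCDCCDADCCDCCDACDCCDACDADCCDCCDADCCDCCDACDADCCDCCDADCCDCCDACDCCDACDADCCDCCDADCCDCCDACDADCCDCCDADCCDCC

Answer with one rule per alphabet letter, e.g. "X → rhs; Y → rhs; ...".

A->C, B->BC, C->DCC, D->DA

  step 4 ⇒ step 5: BCDCCDADCCDCCDACDADCCDCCDADCCDCCBCDCCDADCCDCCDACDADCCDCCDADCCDCCDACDADCCDCCDADCCDCCDACDADCCDCCDADCCDCC ⇒ BC·DCC·DA·DCC·DCC·DA·C·DA·DCC·DCC·DA·DCC·DCC·DA·C·DCC·DA·C·DA·DCC·DCC·DA·DCC·DCC·DA·C·DA·DCC·DCC·DA·DCC·DCC·BC·DCC·DA·DCC·DCC·DA·C·DA·DCC·DCC·DA·DCC·DCC·DA·C·DCC·DA·C·DA·DCC·DCC·DA·DCC·DCC·DA·C·DA·DCC·DCC·DA·DCC·DCC·DA·C·DCC·DA·C·DA·DCC·DCC·DA·DCC·DCC·DA·C·DA·DCC·DCC·DA·DCC·DCC·DA·C·DCC·DA·C·DA·DCC·DCC·DA·DCC·DCC·DA·C·DA·DCC·DCC·DA·DCC·DCC
    A ↦ C
    B ↦ BC
    C ↦ DCC
    D ↦ DA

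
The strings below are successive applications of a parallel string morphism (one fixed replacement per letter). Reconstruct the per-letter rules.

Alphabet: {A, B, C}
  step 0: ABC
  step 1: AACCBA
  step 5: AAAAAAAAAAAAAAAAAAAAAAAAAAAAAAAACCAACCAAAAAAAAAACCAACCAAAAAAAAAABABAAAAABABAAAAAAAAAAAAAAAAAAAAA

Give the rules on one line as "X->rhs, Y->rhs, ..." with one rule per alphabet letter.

  step 0 ⇒ step 1: ABC ⇒ AA·CC·BA
    A ↦ AA
    B ↦ CC
    C ↦ BA

A->AA, B->CC, C->BA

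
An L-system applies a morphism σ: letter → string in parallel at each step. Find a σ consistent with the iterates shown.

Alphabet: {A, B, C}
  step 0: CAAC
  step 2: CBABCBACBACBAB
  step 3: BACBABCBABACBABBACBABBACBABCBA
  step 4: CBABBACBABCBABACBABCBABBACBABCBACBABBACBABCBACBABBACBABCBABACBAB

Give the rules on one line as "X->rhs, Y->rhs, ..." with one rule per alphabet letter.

  step 3 ⇒ step 4: BACBABCBABACBABBACBABBACBABCBA ⇒ CBA·B·BA·CBA·B·CBA·BA·CBA·B·CBA·B·BA·CBA·B·CBA·CBA·B·BA·CBA·B·CBA·CBA·B·BA·CBA·B·CBA·BA·CBA·B
    A ↦ B
    B ↦ CBA
    C ↦ BA

A->B, B->CBA, C->BA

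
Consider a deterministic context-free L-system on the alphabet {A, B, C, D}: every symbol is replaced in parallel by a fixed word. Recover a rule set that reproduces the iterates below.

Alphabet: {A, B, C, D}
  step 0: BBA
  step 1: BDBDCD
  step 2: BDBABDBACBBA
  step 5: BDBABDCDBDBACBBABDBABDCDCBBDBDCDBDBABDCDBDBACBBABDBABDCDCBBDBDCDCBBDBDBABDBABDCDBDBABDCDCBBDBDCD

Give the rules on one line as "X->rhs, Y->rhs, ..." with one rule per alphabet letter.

A->CD, B->BD, C->CB, D->BA

  step 1 ⇒ step 2: BDBDCD ⇒ BD·BA·BD·BA·CB·BA
    B ↦ BD
    C ↦ CB
    D ↦ BA
  step 0 ⇒ step 1: BBA ⇒ BD·BD·CD
    A ↦ CD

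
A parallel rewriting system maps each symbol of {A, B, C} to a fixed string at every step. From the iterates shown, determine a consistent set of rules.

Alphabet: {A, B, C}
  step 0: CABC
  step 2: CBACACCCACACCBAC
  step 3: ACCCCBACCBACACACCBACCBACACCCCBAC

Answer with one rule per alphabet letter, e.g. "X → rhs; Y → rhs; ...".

  step 2 ⇒ step 3: CBACACCCACACCBAC ⇒ AC·CC·CB·AC·CB·AC·AC·AC·CB·AC·CB·AC·AC·CC·CB·AC
    A ↦ CB
    B ↦ CC
    C ↦ AC

A->CB, B->CC, C->AC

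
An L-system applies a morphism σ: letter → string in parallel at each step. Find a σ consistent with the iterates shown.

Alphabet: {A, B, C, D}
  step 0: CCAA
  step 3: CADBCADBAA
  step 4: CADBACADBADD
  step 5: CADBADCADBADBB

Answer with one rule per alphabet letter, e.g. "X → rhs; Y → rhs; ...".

  step 4 ⇒ step 5: CADBACADBADD ⇒ CA·D·B·A·D·CA·D·B·A·D·B·B
    A ↦ D
    B ↦ A
    C ↦ CA
    D ↦ B

A->D, B->A, C->CA, D->B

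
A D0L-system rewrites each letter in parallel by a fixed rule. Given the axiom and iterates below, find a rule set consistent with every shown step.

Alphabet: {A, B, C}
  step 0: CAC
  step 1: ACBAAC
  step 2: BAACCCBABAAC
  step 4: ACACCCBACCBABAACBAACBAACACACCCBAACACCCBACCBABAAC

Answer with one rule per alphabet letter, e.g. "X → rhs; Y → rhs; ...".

  step 1 ⇒ step 2: ACBAAC ⇒ BA·AC·CC·BA·BA·AC
    A ↦ BA
    B ↦ CC
    C ↦ AC

A->BA, B->CC, C->AC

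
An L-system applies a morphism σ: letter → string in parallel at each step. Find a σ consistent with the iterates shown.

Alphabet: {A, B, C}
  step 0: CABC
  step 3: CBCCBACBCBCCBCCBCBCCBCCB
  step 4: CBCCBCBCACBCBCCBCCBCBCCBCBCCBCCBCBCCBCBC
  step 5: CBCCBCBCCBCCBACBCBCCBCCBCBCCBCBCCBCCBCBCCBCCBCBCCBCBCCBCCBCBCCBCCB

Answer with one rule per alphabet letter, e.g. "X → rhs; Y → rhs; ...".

A->ACB, B->C, C->CB

  step 4 ⇒ step 5: CBCCBCBCACBCBCCBCCBCBCCBCBCCBCCBCBCCBCBC ⇒ CB·C·CB·CB·C·CB·C·CB·ACB·CB·C·CB·C·CB·CB·C·CB·CB·C·CB·C·CB·CB·C·CB·C·CB·CB·C·CB·CB·C·CB·C·CB·CB·C·CB·C·CB
    A ↦ ACB
    B ↦ C
    C ↦ CB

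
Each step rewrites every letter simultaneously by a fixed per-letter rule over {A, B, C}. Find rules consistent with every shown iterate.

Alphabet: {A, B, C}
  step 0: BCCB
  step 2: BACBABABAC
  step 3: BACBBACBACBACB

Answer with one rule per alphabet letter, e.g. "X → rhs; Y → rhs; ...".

A->C, B->BA, C->B

  step 2 ⇒ step 3: BACBABABAC ⇒ BA·C·B·BA·C·BA·C·BA·C·B
    A ↦ C
    B ↦ BA
    C ↦ B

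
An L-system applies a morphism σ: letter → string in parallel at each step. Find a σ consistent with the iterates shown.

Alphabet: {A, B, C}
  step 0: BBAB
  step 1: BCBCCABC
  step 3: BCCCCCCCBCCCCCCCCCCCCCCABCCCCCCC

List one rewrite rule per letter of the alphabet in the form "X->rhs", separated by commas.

A->CA, B->BC, C->CC

  step 0 ⇒ step 1: BBAB ⇒ BC·BC·CA·BC
    A ↦ CA
    B ↦ BC
    C ↦ CC  (constrained at step 1)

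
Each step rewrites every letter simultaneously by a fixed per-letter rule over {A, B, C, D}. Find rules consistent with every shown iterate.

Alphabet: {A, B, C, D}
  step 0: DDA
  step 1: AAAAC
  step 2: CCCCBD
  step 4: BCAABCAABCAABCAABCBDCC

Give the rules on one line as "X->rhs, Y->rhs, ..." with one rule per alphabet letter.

A->C, B->BC, C->BD, D->AA

  step 1 ⇒ step 2: AAAAC ⇒ C·C·C·C·BD
    A ↦ C
    C ↦ BD
    B ↦ BC  (constrained at step 2)
  step 0 ⇒ step 1: DDA ⇒ AA·AA·C
    D ↦ AA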